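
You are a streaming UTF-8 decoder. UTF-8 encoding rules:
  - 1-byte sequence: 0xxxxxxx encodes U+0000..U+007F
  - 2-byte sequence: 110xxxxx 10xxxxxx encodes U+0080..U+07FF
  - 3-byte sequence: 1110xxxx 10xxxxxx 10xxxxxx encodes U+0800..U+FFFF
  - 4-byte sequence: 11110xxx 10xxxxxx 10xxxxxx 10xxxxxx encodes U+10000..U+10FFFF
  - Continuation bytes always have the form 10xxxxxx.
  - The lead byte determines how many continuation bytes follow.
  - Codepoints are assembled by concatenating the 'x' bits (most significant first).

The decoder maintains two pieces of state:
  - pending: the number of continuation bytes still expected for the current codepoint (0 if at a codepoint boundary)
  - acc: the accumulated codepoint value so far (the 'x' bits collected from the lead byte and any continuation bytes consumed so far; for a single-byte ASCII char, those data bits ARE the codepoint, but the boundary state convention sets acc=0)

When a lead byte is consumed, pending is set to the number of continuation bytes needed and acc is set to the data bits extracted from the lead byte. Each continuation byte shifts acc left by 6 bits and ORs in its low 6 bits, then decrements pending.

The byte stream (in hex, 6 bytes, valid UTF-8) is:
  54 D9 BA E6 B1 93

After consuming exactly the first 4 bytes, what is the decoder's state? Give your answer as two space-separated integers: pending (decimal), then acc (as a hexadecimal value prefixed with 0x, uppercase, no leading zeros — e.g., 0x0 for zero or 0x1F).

Byte[0]=54: 1-byte. pending=0, acc=0x0
Byte[1]=D9: 2-byte lead. pending=1, acc=0x19
Byte[2]=BA: continuation. acc=(acc<<6)|0x3A=0x67A, pending=0
Byte[3]=E6: 3-byte lead. pending=2, acc=0x6

Answer: 2 0x6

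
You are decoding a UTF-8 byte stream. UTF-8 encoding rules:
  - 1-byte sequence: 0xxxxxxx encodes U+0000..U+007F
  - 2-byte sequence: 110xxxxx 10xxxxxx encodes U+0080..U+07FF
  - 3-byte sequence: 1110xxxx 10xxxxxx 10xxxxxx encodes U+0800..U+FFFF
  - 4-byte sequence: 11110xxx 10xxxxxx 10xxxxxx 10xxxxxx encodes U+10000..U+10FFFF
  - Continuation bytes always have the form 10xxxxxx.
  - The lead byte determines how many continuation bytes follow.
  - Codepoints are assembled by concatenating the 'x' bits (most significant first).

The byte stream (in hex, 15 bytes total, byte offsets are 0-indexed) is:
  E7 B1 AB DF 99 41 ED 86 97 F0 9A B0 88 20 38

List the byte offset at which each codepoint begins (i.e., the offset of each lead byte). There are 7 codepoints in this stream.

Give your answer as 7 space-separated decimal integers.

Byte[0]=E7: 3-byte lead, need 2 cont bytes. acc=0x7
Byte[1]=B1: continuation. acc=(acc<<6)|0x31=0x1F1
Byte[2]=AB: continuation. acc=(acc<<6)|0x2B=0x7C6B
Completed: cp=U+7C6B (starts at byte 0)
Byte[3]=DF: 2-byte lead, need 1 cont bytes. acc=0x1F
Byte[4]=99: continuation. acc=(acc<<6)|0x19=0x7D9
Completed: cp=U+07D9 (starts at byte 3)
Byte[5]=41: 1-byte ASCII. cp=U+0041
Byte[6]=ED: 3-byte lead, need 2 cont bytes. acc=0xD
Byte[7]=86: continuation. acc=(acc<<6)|0x06=0x346
Byte[8]=97: continuation. acc=(acc<<6)|0x17=0xD197
Completed: cp=U+D197 (starts at byte 6)
Byte[9]=F0: 4-byte lead, need 3 cont bytes. acc=0x0
Byte[10]=9A: continuation. acc=(acc<<6)|0x1A=0x1A
Byte[11]=B0: continuation. acc=(acc<<6)|0x30=0x6B0
Byte[12]=88: continuation. acc=(acc<<6)|0x08=0x1AC08
Completed: cp=U+1AC08 (starts at byte 9)
Byte[13]=20: 1-byte ASCII. cp=U+0020
Byte[14]=38: 1-byte ASCII. cp=U+0038

Answer: 0 3 5 6 9 13 14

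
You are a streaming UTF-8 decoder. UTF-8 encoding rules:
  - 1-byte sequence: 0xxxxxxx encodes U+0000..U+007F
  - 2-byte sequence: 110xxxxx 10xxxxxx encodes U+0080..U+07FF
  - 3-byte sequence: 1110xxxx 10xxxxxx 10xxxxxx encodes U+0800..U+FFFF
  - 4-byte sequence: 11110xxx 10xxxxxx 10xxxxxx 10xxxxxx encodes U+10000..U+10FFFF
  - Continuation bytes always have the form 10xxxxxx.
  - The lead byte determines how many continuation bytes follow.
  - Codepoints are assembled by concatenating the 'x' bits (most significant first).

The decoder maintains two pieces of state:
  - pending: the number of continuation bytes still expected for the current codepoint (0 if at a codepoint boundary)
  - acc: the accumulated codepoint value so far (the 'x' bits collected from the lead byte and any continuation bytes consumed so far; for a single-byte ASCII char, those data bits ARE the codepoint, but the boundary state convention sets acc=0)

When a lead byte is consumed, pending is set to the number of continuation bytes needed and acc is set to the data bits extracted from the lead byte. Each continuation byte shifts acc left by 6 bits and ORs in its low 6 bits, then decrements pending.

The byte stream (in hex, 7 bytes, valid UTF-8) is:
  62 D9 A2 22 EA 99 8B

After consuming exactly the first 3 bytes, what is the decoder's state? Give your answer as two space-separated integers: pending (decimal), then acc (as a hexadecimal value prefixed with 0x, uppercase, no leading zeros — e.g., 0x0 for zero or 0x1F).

Answer: 0 0x662

Derivation:
Byte[0]=62: 1-byte. pending=0, acc=0x0
Byte[1]=D9: 2-byte lead. pending=1, acc=0x19
Byte[2]=A2: continuation. acc=(acc<<6)|0x22=0x662, pending=0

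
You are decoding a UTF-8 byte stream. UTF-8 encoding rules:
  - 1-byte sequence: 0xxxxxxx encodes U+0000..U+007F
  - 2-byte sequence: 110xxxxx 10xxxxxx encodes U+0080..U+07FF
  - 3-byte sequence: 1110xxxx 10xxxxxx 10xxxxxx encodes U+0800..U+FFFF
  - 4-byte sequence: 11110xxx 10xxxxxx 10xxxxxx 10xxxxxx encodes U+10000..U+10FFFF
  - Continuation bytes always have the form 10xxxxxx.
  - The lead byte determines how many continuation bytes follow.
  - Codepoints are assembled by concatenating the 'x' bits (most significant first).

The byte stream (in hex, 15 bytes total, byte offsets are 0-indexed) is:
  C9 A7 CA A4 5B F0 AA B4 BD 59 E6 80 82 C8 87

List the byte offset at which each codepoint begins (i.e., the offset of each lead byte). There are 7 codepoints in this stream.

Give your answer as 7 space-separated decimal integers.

Answer: 0 2 4 5 9 10 13

Derivation:
Byte[0]=C9: 2-byte lead, need 1 cont bytes. acc=0x9
Byte[1]=A7: continuation. acc=(acc<<6)|0x27=0x267
Completed: cp=U+0267 (starts at byte 0)
Byte[2]=CA: 2-byte lead, need 1 cont bytes. acc=0xA
Byte[3]=A4: continuation. acc=(acc<<6)|0x24=0x2A4
Completed: cp=U+02A4 (starts at byte 2)
Byte[4]=5B: 1-byte ASCII. cp=U+005B
Byte[5]=F0: 4-byte lead, need 3 cont bytes. acc=0x0
Byte[6]=AA: continuation. acc=(acc<<6)|0x2A=0x2A
Byte[7]=B4: continuation. acc=(acc<<6)|0x34=0xAB4
Byte[8]=BD: continuation. acc=(acc<<6)|0x3D=0x2AD3D
Completed: cp=U+2AD3D (starts at byte 5)
Byte[9]=59: 1-byte ASCII. cp=U+0059
Byte[10]=E6: 3-byte lead, need 2 cont bytes. acc=0x6
Byte[11]=80: continuation. acc=(acc<<6)|0x00=0x180
Byte[12]=82: continuation. acc=(acc<<6)|0x02=0x6002
Completed: cp=U+6002 (starts at byte 10)
Byte[13]=C8: 2-byte lead, need 1 cont bytes. acc=0x8
Byte[14]=87: continuation. acc=(acc<<6)|0x07=0x207
Completed: cp=U+0207 (starts at byte 13)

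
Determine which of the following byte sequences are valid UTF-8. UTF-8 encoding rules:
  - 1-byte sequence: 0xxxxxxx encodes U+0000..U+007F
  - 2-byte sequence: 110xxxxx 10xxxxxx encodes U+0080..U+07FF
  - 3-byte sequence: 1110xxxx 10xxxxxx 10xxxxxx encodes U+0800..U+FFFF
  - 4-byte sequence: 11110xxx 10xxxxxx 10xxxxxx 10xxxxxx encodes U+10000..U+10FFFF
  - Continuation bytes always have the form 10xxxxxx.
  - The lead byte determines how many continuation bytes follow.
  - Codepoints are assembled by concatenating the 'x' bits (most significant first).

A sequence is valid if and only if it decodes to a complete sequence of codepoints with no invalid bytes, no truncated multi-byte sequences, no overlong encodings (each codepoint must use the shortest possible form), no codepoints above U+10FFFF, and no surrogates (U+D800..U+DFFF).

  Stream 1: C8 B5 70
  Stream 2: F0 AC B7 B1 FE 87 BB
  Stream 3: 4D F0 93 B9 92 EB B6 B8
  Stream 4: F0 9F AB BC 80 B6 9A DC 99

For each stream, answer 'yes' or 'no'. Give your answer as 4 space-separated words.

Answer: yes no yes no

Derivation:
Stream 1: decodes cleanly. VALID
Stream 2: error at byte offset 4. INVALID
Stream 3: decodes cleanly. VALID
Stream 4: error at byte offset 4. INVALID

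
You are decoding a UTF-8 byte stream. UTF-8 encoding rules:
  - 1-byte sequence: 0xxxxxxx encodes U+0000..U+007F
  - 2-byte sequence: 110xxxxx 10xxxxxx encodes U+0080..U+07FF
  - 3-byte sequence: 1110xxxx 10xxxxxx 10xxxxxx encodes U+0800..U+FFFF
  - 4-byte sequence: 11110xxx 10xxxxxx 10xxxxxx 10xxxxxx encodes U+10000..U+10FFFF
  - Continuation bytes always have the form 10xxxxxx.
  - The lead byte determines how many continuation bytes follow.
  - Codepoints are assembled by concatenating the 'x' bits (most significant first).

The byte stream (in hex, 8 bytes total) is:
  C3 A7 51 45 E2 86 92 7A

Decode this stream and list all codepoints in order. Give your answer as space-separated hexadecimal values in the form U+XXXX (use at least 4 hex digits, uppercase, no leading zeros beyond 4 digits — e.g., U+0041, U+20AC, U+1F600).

Byte[0]=C3: 2-byte lead, need 1 cont bytes. acc=0x3
Byte[1]=A7: continuation. acc=(acc<<6)|0x27=0xE7
Completed: cp=U+00E7 (starts at byte 0)
Byte[2]=51: 1-byte ASCII. cp=U+0051
Byte[3]=45: 1-byte ASCII. cp=U+0045
Byte[4]=E2: 3-byte lead, need 2 cont bytes. acc=0x2
Byte[5]=86: continuation. acc=(acc<<6)|0x06=0x86
Byte[6]=92: continuation. acc=(acc<<6)|0x12=0x2192
Completed: cp=U+2192 (starts at byte 4)
Byte[7]=7A: 1-byte ASCII. cp=U+007A

Answer: U+00E7 U+0051 U+0045 U+2192 U+007A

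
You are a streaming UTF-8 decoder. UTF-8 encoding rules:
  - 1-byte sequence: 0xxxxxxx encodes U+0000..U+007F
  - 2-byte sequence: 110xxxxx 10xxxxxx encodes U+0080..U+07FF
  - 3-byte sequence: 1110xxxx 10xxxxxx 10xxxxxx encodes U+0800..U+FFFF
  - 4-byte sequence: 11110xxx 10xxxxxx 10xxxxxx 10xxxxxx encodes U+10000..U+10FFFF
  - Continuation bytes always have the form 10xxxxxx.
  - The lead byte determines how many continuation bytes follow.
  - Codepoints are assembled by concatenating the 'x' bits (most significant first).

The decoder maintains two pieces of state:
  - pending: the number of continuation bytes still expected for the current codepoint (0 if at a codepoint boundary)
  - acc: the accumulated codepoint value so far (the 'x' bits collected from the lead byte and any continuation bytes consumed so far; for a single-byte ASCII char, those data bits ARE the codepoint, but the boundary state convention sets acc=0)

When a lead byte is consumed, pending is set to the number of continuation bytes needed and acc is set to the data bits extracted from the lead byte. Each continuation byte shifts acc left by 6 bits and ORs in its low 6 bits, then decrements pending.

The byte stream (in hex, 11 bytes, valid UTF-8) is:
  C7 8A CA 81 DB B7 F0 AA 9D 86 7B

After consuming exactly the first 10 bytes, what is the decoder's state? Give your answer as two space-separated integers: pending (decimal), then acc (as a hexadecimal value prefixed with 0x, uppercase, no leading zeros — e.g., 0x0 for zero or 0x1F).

Byte[0]=C7: 2-byte lead. pending=1, acc=0x7
Byte[1]=8A: continuation. acc=(acc<<6)|0x0A=0x1CA, pending=0
Byte[2]=CA: 2-byte lead. pending=1, acc=0xA
Byte[3]=81: continuation. acc=(acc<<6)|0x01=0x281, pending=0
Byte[4]=DB: 2-byte lead. pending=1, acc=0x1B
Byte[5]=B7: continuation. acc=(acc<<6)|0x37=0x6F7, pending=0
Byte[6]=F0: 4-byte lead. pending=3, acc=0x0
Byte[7]=AA: continuation. acc=(acc<<6)|0x2A=0x2A, pending=2
Byte[8]=9D: continuation. acc=(acc<<6)|0x1D=0xA9D, pending=1
Byte[9]=86: continuation. acc=(acc<<6)|0x06=0x2A746, pending=0

Answer: 0 0x2A746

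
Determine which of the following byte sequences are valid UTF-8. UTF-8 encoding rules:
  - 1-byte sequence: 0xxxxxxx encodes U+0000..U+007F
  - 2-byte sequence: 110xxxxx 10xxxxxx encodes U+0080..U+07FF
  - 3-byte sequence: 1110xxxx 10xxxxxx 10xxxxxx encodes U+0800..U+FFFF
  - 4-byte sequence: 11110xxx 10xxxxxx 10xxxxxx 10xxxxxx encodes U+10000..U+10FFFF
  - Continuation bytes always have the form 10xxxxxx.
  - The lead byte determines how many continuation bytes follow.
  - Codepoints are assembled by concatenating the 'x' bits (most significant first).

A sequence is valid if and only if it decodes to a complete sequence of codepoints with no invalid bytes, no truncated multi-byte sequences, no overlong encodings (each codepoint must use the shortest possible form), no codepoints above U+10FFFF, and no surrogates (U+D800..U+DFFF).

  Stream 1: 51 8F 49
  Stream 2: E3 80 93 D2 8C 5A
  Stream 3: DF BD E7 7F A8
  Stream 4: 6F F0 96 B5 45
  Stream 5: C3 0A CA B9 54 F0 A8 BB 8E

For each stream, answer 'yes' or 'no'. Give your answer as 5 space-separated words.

Stream 1: error at byte offset 1. INVALID
Stream 2: decodes cleanly. VALID
Stream 3: error at byte offset 3. INVALID
Stream 4: error at byte offset 4. INVALID
Stream 5: error at byte offset 1. INVALID

Answer: no yes no no no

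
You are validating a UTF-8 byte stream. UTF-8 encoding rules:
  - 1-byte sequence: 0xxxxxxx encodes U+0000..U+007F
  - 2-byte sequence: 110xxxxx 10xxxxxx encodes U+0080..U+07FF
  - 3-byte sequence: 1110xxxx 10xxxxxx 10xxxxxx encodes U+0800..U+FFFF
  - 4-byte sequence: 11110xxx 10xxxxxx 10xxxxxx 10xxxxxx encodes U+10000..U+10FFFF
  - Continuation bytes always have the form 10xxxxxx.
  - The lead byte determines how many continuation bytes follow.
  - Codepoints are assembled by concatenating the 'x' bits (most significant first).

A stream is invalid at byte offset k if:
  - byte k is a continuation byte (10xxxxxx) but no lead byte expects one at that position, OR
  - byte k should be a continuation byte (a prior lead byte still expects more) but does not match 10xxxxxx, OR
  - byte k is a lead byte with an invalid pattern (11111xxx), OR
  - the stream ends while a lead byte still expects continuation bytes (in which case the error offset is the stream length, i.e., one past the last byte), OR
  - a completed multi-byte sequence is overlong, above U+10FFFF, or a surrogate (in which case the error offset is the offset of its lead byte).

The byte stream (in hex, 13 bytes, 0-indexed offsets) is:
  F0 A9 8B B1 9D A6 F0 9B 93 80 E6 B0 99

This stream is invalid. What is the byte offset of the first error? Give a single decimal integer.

Answer: 4

Derivation:
Byte[0]=F0: 4-byte lead, need 3 cont bytes. acc=0x0
Byte[1]=A9: continuation. acc=(acc<<6)|0x29=0x29
Byte[2]=8B: continuation. acc=(acc<<6)|0x0B=0xA4B
Byte[3]=B1: continuation. acc=(acc<<6)|0x31=0x292F1
Completed: cp=U+292F1 (starts at byte 0)
Byte[4]=9D: INVALID lead byte (not 0xxx/110x/1110/11110)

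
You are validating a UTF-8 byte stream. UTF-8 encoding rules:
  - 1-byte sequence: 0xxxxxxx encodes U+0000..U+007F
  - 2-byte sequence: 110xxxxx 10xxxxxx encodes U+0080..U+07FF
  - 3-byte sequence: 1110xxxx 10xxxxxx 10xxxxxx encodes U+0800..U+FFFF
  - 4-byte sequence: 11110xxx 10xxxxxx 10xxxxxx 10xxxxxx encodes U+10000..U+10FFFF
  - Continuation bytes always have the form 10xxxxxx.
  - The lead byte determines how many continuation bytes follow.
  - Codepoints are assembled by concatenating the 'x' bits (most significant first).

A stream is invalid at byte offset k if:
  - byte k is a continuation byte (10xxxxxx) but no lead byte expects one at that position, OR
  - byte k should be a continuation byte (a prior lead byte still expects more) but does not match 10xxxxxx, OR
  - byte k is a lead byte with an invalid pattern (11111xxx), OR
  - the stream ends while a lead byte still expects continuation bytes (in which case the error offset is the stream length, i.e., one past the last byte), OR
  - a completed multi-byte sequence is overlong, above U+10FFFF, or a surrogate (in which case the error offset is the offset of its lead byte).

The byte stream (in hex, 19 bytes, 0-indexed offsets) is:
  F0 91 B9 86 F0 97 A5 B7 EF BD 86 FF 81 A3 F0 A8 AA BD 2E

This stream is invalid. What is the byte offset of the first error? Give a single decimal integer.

Byte[0]=F0: 4-byte lead, need 3 cont bytes. acc=0x0
Byte[1]=91: continuation. acc=(acc<<6)|0x11=0x11
Byte[2]=B9: continuation. acc=(acc<<6)|0x39=0x479
Byte[3]=86: continuation. acc=(acc<<6)|0x06=0x11E46
Completed: cp=U+11E46 (starts at byte 0)
Byte[4]=F0: 4-byte lead, need 3 cont bytes. acc=0x0
Byte[5]=97: continuation. acc=(acc<<6)|0x17=0x17
Byte[6]=A5: continuation. acc=(acc<<6)|0x25=0x5E5
Byte[7]=B7: continuation. acc=(acc<<6)|0x37=0x17977
Completed: cp=U+17977 (starts at byte 4)
Byte[8]=EF: 3-byte lead, need 2 cont bytes. acc=0xF
Byte[9]=BD: continuation. acc=(acc<<6)|0x3D=0x3FD
Byte[10]=86: continuation. acc=(acc<<6)|0x06=0xFF46
Completed: cp=U+FF46 (starts at byte 8)
Byte[11]=FF: INVALID lead byte (not 0xxx/110x/1110/11110)

Answer: 11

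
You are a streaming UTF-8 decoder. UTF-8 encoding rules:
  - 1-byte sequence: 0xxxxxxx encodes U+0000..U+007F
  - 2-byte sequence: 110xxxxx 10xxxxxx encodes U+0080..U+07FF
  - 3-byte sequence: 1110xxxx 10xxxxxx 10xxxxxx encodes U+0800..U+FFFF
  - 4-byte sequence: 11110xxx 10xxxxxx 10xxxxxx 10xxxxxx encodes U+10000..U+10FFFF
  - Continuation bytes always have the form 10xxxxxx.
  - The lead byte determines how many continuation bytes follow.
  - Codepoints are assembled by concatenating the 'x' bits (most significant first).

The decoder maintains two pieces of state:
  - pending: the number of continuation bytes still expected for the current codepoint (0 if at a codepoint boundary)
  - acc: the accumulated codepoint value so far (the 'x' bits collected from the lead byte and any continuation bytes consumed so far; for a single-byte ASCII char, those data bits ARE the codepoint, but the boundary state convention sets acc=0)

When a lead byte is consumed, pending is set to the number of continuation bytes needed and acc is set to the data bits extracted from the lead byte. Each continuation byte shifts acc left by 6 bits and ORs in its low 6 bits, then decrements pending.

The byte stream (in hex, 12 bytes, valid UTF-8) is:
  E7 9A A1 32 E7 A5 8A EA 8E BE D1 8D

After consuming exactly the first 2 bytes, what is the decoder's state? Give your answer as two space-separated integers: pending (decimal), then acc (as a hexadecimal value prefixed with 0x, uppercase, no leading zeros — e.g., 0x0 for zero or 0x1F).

Answer: 1 0x1DA

Derivation:
Byte[0]=E7: 3-byte lead. pending=2, acc=0x7
Byte[1]=9A: continuation. acc=(acc<<6)|0x1A=0x1DA, pending=1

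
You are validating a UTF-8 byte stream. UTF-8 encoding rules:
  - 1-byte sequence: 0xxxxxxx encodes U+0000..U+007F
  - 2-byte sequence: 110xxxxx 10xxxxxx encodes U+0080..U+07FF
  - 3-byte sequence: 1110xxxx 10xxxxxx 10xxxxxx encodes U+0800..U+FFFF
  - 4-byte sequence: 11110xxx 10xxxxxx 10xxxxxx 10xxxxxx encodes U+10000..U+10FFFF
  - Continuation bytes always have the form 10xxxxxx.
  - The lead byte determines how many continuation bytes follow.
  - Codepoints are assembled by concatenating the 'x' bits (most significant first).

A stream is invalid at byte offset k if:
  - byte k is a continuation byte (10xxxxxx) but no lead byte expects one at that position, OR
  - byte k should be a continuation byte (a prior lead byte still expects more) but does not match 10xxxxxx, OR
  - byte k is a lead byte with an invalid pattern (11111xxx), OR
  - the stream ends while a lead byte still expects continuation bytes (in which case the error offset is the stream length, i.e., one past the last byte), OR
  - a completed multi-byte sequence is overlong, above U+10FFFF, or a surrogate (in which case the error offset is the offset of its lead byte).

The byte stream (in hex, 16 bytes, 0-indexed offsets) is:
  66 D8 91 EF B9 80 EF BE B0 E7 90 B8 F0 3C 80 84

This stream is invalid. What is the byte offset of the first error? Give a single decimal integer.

Byte[0]=66: 1-byte ASCII. cp=U+0066
Byte[1]=D8: 2-byte lead, need 1 cont bytes. acc=0x18
Byte[2]=91: continuation. acc=(acc<<6)|0x11=0x611
Completed: cp=U+0611 (starts at byte 1)
Byte[3]=EF: 3-byte lead, need 2 cont bytes. acc=0xF
Byte[4]=B9: continuation. acc=(acc<<6)|0x39=0x3F9
Byte[5]=80: continuation. acc=(acc<<6)|0x00=0xFE40
Completed: cp=U+FE40 (starts at byte 3)
Byte[6]=EF: 3-byte lead, need 2 cont bytes. acc=0xF
Byte[7]=BE: continuation. acc=(acc<<6)|0x3E=0x3FE
Byte[8]=B0: continuation. acc=(acc<<6)|0x30=0xFFB0
Completed: cp=U+FFB0 (starts at byte 6)
Byte[9]=E7: 3-byte lead, need 2 cont bytes. acc=0x7
Byte[10]=90: continuation. acc=(acc<<6)|0x10=0x1D0
Byte[11]=B8: continuation. acc=(acc<<6)|0x38=0x7438
Completed: cp=U+7438 (starts at byte 9)
Byte[12]=F0: 4-byte lead, need 3 cont bytes. acc=0x0
Byte[13]=3C: expected 10xxxxxx continuation. INVALID

Answer: 13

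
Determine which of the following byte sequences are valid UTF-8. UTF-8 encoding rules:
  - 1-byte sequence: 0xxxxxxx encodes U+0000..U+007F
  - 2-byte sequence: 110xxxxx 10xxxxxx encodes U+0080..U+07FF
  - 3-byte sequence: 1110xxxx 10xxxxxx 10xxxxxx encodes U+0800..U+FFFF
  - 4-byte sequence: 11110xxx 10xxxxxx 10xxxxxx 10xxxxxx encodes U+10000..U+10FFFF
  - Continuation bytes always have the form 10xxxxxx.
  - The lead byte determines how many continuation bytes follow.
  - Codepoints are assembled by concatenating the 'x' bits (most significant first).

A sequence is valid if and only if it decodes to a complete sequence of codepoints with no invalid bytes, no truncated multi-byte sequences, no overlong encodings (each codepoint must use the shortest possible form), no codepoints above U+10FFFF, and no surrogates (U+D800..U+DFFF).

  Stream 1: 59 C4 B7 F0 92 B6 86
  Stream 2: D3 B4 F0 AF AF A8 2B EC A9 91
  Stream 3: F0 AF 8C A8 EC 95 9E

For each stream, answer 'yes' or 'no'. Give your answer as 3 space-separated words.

Stream 1: decodes cleanly. VALID
Stream 2: decodes cleanly. VALID
Stream 3: decodes cleanly. VALID

Answer: yes yes yes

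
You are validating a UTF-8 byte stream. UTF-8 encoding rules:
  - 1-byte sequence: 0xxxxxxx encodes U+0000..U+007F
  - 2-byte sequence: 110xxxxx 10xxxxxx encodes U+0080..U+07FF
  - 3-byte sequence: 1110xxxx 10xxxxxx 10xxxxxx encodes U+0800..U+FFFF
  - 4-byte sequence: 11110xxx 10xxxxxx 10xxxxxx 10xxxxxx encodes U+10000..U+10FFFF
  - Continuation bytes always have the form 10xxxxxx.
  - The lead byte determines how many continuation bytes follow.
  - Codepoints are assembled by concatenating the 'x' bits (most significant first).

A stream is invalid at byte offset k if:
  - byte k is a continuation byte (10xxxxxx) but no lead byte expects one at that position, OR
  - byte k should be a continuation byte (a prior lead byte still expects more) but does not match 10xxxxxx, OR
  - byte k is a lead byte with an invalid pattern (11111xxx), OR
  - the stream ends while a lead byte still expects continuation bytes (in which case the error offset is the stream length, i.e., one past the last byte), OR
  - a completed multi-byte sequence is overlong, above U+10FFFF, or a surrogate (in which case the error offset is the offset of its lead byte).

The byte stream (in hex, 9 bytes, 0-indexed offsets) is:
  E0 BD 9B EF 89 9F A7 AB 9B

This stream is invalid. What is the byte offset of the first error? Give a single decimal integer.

Byte[0]=E0: 3-byte lead, need 2 cont bytes. acc=0x0
Byte[1]=BD: continuation. acc=(acc<<6)|0x3D=0x3D
Byte[2]=9B: continuation. acc=(acc<<6)|0x1B=0xF5B
Completed: cp=U+0F5B (starts at byte 0)
Byte[3]=EF: 3-byte lead, need 2 cont bytes. acc=0xF
Byte[4]=89: continuation. acc=(acc<<6)|0x09=0x3C9
Byte[5]=9F: continuation. acc=(acc<<6)|0x1F=0xF25F
Completed: cp=U+F25F (starts at byte 3)
Byte[6]=A7: INVALID lead byte (not 0xxx/110x/1110/11110)

Answer: 6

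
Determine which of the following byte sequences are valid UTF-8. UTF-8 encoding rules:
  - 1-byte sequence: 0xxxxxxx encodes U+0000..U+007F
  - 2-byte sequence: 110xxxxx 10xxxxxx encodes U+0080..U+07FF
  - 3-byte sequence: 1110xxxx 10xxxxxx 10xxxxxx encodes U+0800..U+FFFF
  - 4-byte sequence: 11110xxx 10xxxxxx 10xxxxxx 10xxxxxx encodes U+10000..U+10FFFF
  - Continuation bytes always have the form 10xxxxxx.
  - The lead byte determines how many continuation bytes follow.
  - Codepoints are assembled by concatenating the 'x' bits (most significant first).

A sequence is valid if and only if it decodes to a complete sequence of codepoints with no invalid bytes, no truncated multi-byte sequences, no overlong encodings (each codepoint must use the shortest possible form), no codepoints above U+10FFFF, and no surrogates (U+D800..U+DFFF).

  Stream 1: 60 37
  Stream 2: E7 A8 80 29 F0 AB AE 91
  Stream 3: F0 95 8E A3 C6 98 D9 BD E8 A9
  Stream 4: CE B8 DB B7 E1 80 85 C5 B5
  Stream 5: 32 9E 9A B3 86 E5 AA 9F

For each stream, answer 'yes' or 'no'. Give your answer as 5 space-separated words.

Stream 1: decodes cleanly. VALID
Stream 2: decodes cleanly. VALID
Stream 3: error at byte offset 10. INVALID
Stream 4: decodes cleanly. VALID
Stream 5: error at byte offset 1. INVALID

Answer: yes yes no yes no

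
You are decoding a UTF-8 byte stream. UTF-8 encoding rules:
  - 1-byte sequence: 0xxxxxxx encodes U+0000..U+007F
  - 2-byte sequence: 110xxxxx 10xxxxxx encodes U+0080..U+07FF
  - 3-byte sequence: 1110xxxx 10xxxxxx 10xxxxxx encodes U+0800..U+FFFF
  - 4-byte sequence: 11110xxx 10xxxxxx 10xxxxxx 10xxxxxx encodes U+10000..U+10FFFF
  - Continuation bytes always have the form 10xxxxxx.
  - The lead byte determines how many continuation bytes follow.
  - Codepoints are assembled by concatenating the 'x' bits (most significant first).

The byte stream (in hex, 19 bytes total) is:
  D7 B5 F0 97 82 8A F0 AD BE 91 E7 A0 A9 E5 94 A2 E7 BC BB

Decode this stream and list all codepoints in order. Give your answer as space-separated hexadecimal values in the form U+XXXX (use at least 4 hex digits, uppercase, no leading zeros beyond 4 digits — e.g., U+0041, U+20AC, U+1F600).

Byte[0]=D7: 2-byte lead, need 1 cont bytes. acc=0x17
Byte[1]=B5: continuation. acc=(acc<<6)|0x35=0x5F5
Completed: cp=U+05F5 (starts at byte 0)
Byte[2]=F0: 4-byte lead, need 3 cont bytes. acc=0x0
Byte[3]=97: continuation. acc=(acc<<6)|0x17=0x17
Byte[4]=82: continuation. acc=(acc<<6)|0x02=0x5C2
Byte[5]=8A: continuation. acc=(acc<<6)|0x0A=0x1708A
Completed: cp=U+1708A (starts at byte 2)
Byte[6]=F0: 4-byte lead, need 3 cont bytes. acc=0x0
Byte[7]=AD: continuation. acc=(acc<<6)|0x2D=0x2D
Byte[8]=BE: continuation. acc=(acc<<6)|0x3E=0xB7E
Byte[9]=91: continuation. acc=(acc<<6)|0x11=0x2DF91
Completed: cp=U+2DF91 (starts at byte 6)
Byte[10]=E7: 3-byte lead, need 2 cont bytes. acc=0x7
Byte[11]=A0: continuation. acc=(acc<<6)|0x20=0x1E0
Byte[12]=A9: continuation. acc=(acc<<6)|0x29=0x7829
Completed: cp=U+7829 (starts at byte 10)
Byte[13]=E5: 3-byte lead, need 2 cont bytes. acc=0x5
Byte[14]=94: continuation. acc=(acc<<6)|0x14=0x154
Byte[15]=A2: continuation. acc=(acc<<6)|0x22=0x5522
Completed: cp=U+5522 (starts at byte 13)
Byte[16]=E7: 3-byte lead, need 2 cont bytes. acc=0x7
Byte[17]=BC: continuation. acc=(acc<<6)|0x3C=0x1FC
Byte[18]=BB: continuation. acc=(acc<<6)|0x3B=0x7F3B
Completed: cp=U+7F3B (starts at byte 16)

Answer: U+05F5 U+1708A U+2DF91 U+7829 U+5522 U+7F3B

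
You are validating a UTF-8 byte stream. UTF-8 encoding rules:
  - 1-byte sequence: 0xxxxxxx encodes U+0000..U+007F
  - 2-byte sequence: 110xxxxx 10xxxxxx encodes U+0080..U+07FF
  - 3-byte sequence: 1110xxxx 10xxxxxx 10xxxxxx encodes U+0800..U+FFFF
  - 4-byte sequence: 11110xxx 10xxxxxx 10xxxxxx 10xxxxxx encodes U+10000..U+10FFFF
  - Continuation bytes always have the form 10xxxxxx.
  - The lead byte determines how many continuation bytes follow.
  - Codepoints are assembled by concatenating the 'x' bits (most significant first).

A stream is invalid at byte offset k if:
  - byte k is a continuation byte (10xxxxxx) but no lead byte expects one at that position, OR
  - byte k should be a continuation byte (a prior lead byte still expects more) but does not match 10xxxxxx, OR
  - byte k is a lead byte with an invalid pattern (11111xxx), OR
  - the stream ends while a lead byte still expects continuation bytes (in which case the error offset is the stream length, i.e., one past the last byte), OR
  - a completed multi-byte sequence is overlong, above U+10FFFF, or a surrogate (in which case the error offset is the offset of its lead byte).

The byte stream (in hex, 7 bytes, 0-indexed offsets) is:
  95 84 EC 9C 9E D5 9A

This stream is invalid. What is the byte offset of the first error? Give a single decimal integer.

Answer: 0

Derivation:
Byte[0]=95: INVALID lead byte (not 0xxx/110x/1110/11110)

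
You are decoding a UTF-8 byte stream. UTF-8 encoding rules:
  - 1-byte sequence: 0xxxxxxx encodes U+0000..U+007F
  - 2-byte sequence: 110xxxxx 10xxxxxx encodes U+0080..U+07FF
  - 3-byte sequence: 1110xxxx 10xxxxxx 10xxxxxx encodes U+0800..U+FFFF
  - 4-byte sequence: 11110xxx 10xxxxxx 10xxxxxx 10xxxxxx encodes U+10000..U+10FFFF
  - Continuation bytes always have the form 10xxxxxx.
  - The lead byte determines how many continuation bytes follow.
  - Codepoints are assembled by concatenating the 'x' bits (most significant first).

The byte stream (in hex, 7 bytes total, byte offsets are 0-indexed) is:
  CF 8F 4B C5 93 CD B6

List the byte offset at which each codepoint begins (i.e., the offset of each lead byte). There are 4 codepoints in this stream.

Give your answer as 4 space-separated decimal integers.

Answer: 0 2 3 5

Derivation:
Byte[0]=CF: 2-byte lead, need 1 cont bytes. acc=0xF
Byte[1]=8F: continuation. acc=(acc<<6)|0x0F=0x3CF
Completed: cp=U+03CF (starts at byte 0)
Byte[2]=4B: 1-byte ASCII. cp=U+004B
Byte[3]=C5: 2-byte lead, need 1 cont bytes. acc=0x5
Byte[4]=93: continuation. acc=(acc<<6)|0x13=0x153
Completed: cp=U+0153 (starts at byte 3)
Byte[5]=CD: 2-byte lead, need 1 cont bytes. acc=0xD
Byte[6]=B6: continuation. acc=(acc<<6)|0x36=0x376
Completed: cp=U+0376 (starts at byte 5)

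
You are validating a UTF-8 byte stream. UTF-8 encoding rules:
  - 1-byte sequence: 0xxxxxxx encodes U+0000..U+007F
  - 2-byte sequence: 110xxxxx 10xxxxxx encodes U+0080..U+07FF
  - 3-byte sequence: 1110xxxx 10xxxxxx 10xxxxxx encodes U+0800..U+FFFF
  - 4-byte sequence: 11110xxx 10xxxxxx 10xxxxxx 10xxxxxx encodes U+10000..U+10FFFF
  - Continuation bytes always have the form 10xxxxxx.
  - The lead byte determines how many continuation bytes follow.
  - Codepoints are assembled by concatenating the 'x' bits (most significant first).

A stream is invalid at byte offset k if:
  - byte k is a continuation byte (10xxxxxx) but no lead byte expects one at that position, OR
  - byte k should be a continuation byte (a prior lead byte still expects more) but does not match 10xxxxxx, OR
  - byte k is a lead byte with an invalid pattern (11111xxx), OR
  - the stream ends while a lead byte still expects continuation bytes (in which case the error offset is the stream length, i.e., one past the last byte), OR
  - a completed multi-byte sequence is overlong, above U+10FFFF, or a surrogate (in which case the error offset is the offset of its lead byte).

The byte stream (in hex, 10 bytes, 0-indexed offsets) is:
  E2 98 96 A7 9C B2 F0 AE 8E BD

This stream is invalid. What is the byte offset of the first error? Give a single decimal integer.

Byte[0]=E2: 3-byte lead, need 2 cont bytes. acc=0x2
Byte[1]=98: continuation. acc=(acc<<6)|0x18=0x98
Byte[2]=96: continuation. acc=(acc<<6)|0x16=0x2616
Completed: cp=U+2616 (starts at byte 0)
Byte[3]=A7: INVALID lead byte (not 0xxx/110x/1110/11110)

Answer: 3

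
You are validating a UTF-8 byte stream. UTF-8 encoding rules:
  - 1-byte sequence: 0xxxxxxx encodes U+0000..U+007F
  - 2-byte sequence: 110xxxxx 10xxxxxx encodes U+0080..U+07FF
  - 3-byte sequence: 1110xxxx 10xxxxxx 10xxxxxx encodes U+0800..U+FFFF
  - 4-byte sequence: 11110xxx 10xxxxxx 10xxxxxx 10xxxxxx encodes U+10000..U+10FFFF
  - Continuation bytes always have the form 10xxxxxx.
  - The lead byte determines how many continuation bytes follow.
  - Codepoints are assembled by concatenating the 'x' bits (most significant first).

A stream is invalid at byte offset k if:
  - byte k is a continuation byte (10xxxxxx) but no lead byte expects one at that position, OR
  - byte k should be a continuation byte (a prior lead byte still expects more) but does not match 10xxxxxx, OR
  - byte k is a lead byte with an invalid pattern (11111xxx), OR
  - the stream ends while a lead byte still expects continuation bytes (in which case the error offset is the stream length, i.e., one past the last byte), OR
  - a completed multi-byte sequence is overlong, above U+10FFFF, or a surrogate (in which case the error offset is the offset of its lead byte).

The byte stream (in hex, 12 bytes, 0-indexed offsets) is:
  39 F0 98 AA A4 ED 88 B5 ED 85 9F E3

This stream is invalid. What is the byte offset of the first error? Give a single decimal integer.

Byte[0]=39: 1-byte ASCII. cp=U+0039
Byte[1]=F0: 4-byte lead, need 3 cont bytes. acc=0x0
Byte[2]=98: continuation. acc=(acc<<6)|0x18=0x18
Byte[3]=AA: continuation. acc=(acc<<6)|0x2A=0x62A
Byte[4]=A4: continuation. acc=(acc<<6)|0x24=0x18AA4
Completed: cp=U+18AA4 (starts at byte 1)
Byte[5]=ED: 3-byte lead, need 2 cont bytes. acc=0xD
Byte[6]=88: continuation. acc=(acc<<6)|0x08=0x348
Byte[7]=B5: continuation. acc=(acc<<6)|0x35=0xD235
Completed: cp=U+D235 (starts at byte 5)
Byte[8]=ED: 3-byte lead, need 2 cont bytes. acc=0xD
Byte[9]=85: continuation. acc=(acc<<6)|0x05=0x345
Byte[10]=9F: continuation. acc=(acc<<6)|0x1F=0xD15F
Completed: cp=U+D15F (starts at byte 8)
Byte[11]=E3: 3-byte lead, need 2 cont bytes. acc=0x3
Byte[12]: stream ended, expected continuation. INVALID

Answer: 12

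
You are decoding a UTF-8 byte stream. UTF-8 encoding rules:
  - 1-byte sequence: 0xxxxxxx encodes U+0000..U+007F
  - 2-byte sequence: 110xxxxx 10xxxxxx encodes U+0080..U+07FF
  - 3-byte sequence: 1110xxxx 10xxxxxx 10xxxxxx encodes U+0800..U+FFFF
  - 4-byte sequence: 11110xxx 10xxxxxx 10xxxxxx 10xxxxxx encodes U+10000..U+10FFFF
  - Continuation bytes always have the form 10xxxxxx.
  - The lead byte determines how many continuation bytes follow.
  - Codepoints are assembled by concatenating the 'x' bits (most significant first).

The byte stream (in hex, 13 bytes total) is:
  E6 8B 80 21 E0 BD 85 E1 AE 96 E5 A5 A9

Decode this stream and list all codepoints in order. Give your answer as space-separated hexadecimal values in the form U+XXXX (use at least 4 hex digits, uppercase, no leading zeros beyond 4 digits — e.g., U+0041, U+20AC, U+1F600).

Answer: U+62C0 U+0021 U+0F45 U+1B96 U+5969

Derivation:
Byte[0]=E6: 3-byte lead, need 2 cont bytes. acc=0x6
Byte[1]=8B: continuation. acc=(acc<<6)|0x0B=0x18B
Byte[2]=80: continuation. acc=(acc<<6)|0x00=0x62C0
Completed: cp=U+62C0 (starts at byte 0)
Byte[3]=21: 1-byte ASCII. cp=U+0021
Byte[4]=E0: 3-byte lead, need 2 cont bytes. acc=0x0
Byte[5]=BD: continuation. acc=(acc<<6)|0x3D=0x3D
Byte[6]=85: continuation. acc=(acc<<6)|0x05=0xF45
Completed: cp=U+0F45 (starts at byte 4)
Byte[7]=E1: 3-byte lead, need 2 cont bytes. acc=0x1
Byte[8]=AE: continuation. acc=(acc<<6)|0x2E=0x6E
Byte[9]=96: continuation. acc=(acc<<6)|0x16=0x1B96
Completed: cp=U+1B96 (starts at byte 7)
Byte[10]=E5: 3-byte lead, need 2 cont bytes. acc=0x5
Byte[11]=A5: continuation. acc=(acc<<6)|0x25=0x165
Byte[12]=A9: continuation. acc=(acc<<6)|0x29=0x5969
Completed: cp=U+5969 (starts at byte 10)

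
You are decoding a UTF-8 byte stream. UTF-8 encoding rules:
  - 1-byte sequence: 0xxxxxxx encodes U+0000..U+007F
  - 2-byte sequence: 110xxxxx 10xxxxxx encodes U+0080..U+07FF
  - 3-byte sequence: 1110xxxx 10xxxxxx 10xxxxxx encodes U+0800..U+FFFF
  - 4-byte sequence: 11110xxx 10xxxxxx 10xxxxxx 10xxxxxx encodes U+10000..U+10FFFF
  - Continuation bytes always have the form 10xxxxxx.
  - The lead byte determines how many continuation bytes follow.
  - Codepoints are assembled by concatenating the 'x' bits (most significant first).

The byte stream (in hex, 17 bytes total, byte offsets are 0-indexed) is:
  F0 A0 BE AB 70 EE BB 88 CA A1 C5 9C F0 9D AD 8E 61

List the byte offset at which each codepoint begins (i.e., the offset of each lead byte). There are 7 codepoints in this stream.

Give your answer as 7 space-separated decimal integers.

Answer: 0 4 5 8 10 12 16

Derivation:
Byte[0]=F0: 4-byte lead, need 3 cont bytes. acc=0x0
Byte[1]=A0: continuation. acc=(acc<<6)|0x20=0x20
Byte[2]=BE: continuation. acc=(acc<<6)|0x3E=0x83E
Byte[3]=AB: continuation. acc=(acc<<6)|0x2B=0x20FAB
Completed: cp=U+20FAB (starts at byte 0)
Byte[4]=70: 1-byte ASCII. cp=U+0070
Byte[5]=EE: 3-byte lead, need 2 cont bytes. acc=0xE
Byte[6]=BB: continuation. acc=(acc<<6)|0x3B=0x3BB
Byte[7]=88: continuation. acc=(acc<<6)|0x08=0xEEC8
Completed: cp=U+EEC8 (starts at byte 5)
Byte[8]=CA: 2-byte lead, need 1 cont bytes. acc=0xA
Byte[9]=A1: continuation. acc=(acc<<6)|0x21=0x2A1
Completed: cp=U+02A1 (starts at byte 8)
Byte[10]=C5: 2-byte lead, need 1 cont bytes. acc=0x5
Byte[11]=9C: continuation. acc=(acc<<6)|0x1C=0x15C
Completed: cp=U+015C (starts at byte 10)
Byte[12]=F0: 4-byte lead, need 3 cont bytes. acc=0x0
Byte[13]=9D: continuation. acc=(acc<<6)|0x1D=0x1D
Byte[14]=AD: continuation. acc=(acc<<6)|0x2D=0x76D
Byte[15]=8E: continuation. acc=(acc<<6)|0x0E=0x1DB4E
Completed: cp=U+1DB4E (starts at byte 12)
Byte[16]=61: 1-byte ASCII. cp=U+0061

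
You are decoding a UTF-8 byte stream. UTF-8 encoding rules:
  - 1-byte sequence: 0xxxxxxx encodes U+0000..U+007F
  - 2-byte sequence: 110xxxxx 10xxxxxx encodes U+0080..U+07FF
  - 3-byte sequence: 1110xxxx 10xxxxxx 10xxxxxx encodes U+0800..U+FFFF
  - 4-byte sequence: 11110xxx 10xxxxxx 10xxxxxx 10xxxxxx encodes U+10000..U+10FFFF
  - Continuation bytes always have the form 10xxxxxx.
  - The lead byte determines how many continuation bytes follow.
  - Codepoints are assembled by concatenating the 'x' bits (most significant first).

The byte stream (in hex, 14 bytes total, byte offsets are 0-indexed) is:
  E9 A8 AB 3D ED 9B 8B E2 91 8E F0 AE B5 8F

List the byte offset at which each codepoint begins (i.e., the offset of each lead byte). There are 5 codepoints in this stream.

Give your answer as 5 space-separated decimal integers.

Byte[0]=E9: 3-byte lead, need 2 cont bytes. acc=0x9
Byte[1]=A8: continuation. acc=(acc<<6)|0x28=0x268
Byte[2]=AB: continuation. acc=(acc<<6)|0x2B=0x9A2B
Completed: cp=U+9A2B (starts at byte 0)
Byte[3]=3D: 1-byte ASCII. cp=U+003D
Byte[4]=ED: 3-byte lead, need 2 cont bytes. acc=0xD
Byte[5]=9B: continuation. acc=(acc<<6)|0x1B=0x35B
Byte[6]=8B: continuation. acc=(acc<<6)|0x0B=0xD6CB
Completed: cp=U+D6CB (starts at byte 4)
Byte[7]=E2: 3-byte lead, need 2 cont bytes. acc=0x2
Byte[8]=91: continuation. acc=(acc<<6)|0x11=0x91
Byte[9]=8E: continuation. acc=(acc<<6)|0x0E=0x244E
Completed: cp=U+244E (starts at byte 7)
Byte[10]=F0: 4-byte lead, need 3 cont bytes. acc=0x0
Byte[11]=AE: continuation. acc=(acc<<6)|0x2E=0x2E
Byte[12]=B5: continuation. acc=(acc<<6)|0x35=0xBB5
Byte[13]=8F: continuation. acc=(acc<<6)|0x0F=0x2ED4F
Completed: cp=U+2ED4F (starts at byte 10)

Answer: 0 3 4 7 10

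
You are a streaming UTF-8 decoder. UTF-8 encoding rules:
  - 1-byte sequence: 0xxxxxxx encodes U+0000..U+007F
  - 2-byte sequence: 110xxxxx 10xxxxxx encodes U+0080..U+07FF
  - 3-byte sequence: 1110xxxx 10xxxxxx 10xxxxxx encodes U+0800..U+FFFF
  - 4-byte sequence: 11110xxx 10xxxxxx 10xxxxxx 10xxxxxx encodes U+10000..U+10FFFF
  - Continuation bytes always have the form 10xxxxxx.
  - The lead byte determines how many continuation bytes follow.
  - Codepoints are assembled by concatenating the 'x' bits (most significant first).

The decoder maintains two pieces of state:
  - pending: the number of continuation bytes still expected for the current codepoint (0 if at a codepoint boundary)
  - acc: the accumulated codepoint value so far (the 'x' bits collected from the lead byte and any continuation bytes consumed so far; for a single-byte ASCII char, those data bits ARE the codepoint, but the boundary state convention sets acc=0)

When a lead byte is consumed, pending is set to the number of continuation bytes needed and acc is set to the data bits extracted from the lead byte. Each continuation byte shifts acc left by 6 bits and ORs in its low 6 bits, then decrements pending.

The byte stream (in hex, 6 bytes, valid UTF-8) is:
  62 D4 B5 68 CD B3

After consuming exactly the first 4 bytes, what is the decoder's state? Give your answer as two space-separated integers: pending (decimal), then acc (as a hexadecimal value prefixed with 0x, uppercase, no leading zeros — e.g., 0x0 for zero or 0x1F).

Byte[0]=62: 1-byte. pending=0, acc=0x0
Byte[1]=D4: 2-byte lead. pending=1, acc=0x14
Byte[2]=B5: continuation. acc=(acc<<6)|0x35=0x535, pending=0
Byte[3]=68: 1-byte. pending=0, acc=0x0

Answer: 0 0x0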